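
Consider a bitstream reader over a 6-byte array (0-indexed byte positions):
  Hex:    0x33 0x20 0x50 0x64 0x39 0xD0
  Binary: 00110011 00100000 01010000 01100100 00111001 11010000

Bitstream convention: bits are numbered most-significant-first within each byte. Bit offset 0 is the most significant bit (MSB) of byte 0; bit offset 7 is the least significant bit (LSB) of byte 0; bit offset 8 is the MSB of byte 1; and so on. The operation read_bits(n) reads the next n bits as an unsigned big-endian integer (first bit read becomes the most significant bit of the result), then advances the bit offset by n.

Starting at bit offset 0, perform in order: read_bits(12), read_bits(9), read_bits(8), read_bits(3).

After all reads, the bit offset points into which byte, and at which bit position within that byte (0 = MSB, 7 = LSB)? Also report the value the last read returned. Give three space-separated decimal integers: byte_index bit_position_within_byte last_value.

Answer: 4 0 4

Derivation:
Read 1: bits[0:12] width=12 -> value=818 (bin 001100110010); offset now 12 = byte 1 bit 4; 36 bits remain
Read 2: bits[12:21] width=9 -> value=10 (bin 000001010); offset now 21 = byte 2 bit 5; 27 bits remain
Read 3: bits[21:29] width=8 -> value=12 (bin 00001100); offset now 29 = byte 3 bit 5; 19 bits remain
Read 4: bits[29:32] width=3 -> value=4 (bin 100); offset now 32 = byte 4 bit 0; 16 bits remain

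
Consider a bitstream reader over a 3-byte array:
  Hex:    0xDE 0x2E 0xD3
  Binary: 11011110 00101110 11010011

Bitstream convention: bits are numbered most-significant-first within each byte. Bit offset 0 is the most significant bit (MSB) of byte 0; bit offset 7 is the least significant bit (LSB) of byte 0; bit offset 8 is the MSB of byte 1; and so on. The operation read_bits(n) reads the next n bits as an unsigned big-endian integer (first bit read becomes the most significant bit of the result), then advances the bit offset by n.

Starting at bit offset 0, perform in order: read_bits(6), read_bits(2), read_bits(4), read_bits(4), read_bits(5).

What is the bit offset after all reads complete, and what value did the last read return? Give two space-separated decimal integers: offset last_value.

Answer: 21 26

Derivation:
Read 1: bits[0:6] width=6 -> value=55 (bin 110111); offset now 6 = byte 0 bit 6; 18 bits remain
Read 2: bits[6:8] width=2 -> value=2 (bin 10); offset now 8 = byte 1 bit 0; 16 bits remain
Read 3: bits[8:12] width=4 -> value=2 (bin 0010); offset now 12 = byte 1 bit 4; 12 bits remain
Read 4: bits[12:16] width=4 -> value=14 (bin 1110); offset now 16 = byte 2 bit 0; 8 bits remain
Read 5: bits[16:21] width=5 -> value=26 (bin 11010); offset now 21 = byte 2 bit 5; 3 bits remain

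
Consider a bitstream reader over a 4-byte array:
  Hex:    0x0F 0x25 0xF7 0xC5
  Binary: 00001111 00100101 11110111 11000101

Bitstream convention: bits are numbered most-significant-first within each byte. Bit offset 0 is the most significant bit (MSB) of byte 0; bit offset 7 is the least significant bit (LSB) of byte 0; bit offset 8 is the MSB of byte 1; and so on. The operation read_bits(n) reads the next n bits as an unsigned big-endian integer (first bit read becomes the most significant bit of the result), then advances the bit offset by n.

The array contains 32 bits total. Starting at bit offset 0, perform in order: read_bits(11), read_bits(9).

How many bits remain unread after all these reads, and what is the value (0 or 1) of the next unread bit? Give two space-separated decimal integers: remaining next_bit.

Read 1: bits[0:11] width=11 -> value=121 (bin 00001111001); offset now 11 = byte 1 bit 3; 21 bits remain
Read 2: bits[11:20] width=9 -> value=95 (bin 001011111); offset now 20 = byte 2 bit 4; 12 bits remain

Answer: 12 0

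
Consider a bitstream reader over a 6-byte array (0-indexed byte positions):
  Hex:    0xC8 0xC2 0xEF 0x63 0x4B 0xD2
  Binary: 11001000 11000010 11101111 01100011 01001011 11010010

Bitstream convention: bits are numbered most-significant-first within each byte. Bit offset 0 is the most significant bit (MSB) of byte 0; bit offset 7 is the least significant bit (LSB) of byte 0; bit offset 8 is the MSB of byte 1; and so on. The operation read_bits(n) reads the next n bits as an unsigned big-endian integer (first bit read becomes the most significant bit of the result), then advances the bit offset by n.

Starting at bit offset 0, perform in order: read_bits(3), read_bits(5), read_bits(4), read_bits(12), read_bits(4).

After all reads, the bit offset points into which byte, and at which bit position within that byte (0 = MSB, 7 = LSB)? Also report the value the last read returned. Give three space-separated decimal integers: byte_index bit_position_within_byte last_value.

Answer: 3 4 6

Derivation:
Read 1: bits[0:3] width=3 -> value=6 (bin 110); offset now 3 = byte 0 bit 3; 45 bits remain
Read 2: bits[3:8] width=5 -> value=8 (bin 01000); offset now 8 = byte 1 bit 0; 40 bits remain
Read 3: bits[8:12] width=4 -> value=12 (bin 1100); offset now 12 = byte 1 bit 4; 36 bits remain
Read 4: bits[12:24] width=12 -> value=751 (bin 001011101111); offset now 24 = byte 3 bit 0; 24 bits remain
Read 5: bits[24:28] width=4 -> value=6 (bin 0110); offset now 28 = byte 3 bit 4; 20 bits remain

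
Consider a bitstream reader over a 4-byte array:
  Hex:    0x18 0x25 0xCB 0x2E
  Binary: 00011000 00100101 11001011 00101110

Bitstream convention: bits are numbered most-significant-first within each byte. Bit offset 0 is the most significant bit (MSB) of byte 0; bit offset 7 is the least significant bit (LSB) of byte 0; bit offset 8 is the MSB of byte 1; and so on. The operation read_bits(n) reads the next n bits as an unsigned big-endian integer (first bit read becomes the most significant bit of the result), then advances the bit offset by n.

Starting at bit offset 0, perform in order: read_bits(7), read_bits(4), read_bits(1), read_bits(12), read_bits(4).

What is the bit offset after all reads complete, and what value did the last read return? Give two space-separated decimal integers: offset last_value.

Read 1: bits[0:7] width=7 -> value=12 (bin 0001100); offset now 7 = byte 0 bit 7; 25 bits remain
Read 2: bits[7:11] width=4 -> value=1 (bin 0001); offset now 11 = byte 1 bit 3; 21 bits remain
Read 3: bits[11:12] width=1 -> value=0 (bin 0); offset now 12 = byte 1 bit 4; 20 bits remain
Read 4: bits[12:24] width=12 -> value=1483 (bin 010111001011); offset now 24 = byte 3 bit 0; 8 bits remain
Read 5: bits[24:28] width=4 -> value=2 (bin 0010); offset now 28 = byte 3 bit 4; 4 bits remain

Answer: 28 2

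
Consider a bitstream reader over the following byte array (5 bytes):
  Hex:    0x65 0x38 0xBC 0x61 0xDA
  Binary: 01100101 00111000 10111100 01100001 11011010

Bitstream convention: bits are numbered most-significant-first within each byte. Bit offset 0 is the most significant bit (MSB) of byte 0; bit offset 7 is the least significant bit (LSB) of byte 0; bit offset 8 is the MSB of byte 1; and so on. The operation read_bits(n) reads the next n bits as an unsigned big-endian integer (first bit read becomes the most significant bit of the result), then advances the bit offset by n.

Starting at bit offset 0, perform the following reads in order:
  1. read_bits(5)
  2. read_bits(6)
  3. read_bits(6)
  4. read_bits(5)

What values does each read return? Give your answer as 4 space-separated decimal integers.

Read 1: bits[0:5] width=5 -> value=12 (bin 01100); offset now 5 = byte 0 bit 5; 35 bits remain
Read 2: bits[5:11] width=6 -> value=41 (bin 101001); offset now 11 = byte 1 bit 3; 29 bits remain
Read 3: bits[11:17] width=6 -> value=49 (bin 110001); offset now 17 = byte 2 bit 1; 23 bits remain
Read 4: bits[17:22] width=5 -> value=15 (bin 01111); offset now 22 = byte 2 bit 6; 18 bits remain

Answer: 12 41 49 15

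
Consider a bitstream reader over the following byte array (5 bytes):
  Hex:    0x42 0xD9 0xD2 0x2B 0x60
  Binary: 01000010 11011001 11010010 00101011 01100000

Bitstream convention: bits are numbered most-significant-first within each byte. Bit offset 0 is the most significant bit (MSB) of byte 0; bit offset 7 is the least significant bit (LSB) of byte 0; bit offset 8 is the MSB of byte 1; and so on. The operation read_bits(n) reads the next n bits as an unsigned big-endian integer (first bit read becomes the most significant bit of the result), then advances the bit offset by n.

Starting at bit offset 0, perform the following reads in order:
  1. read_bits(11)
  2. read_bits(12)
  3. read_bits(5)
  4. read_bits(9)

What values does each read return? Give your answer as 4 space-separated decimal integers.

Answer: 534 3305 2 364

Derivation:
Read 1: bits[0:11] width=11 -> value=534 (bin 01000010110); offset now 11 = byte 1 bit 3; 29 bits remain
Read 2: bits[11:23] width=12 -> value=3305 (bin 110011101001); offset now 23 = byte 2 bit 7; 17 bits remain
Read 3: bits[23:28] width=5 -> value=2 (bin 00010); offset now 28 = byte 3 bit 4; 12 bits remain
Read 4: bits[28:37] width=9 -> value=364 (bin 101101100); offset now 37 = byte 4 bit 5; 3 bits remain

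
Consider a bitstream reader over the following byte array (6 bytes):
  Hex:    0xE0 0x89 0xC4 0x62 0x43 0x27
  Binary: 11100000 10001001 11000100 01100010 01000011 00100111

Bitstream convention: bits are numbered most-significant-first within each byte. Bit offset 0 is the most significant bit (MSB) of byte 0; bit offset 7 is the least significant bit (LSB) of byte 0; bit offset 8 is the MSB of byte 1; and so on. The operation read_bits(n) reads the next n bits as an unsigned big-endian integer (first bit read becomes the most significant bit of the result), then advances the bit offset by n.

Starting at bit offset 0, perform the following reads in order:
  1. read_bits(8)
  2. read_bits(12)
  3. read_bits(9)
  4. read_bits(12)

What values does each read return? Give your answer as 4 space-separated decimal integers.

Read 1: bits[0:8] width=8 -> value=224 (bin 11100000); offset now 8 = byte 1 bit 0; 40 bits remain
Read 2: bits[8:20] width=12 -> value=2204 (bin 100010011100); offset now 20 = byte 2 bit 4; 28 bits remain
Read 3: bits[20:29] width=9 -> value=140 (bin 010001100); offset now 29 = byte 3 bit 5; 19 bits remain
Read 4: bits[29:41] width=12 -> value=1158 (bin 010010000110); offset now 41 = byte 5 bit 1; 7 bits remain

Answer: 224 2204 140 1158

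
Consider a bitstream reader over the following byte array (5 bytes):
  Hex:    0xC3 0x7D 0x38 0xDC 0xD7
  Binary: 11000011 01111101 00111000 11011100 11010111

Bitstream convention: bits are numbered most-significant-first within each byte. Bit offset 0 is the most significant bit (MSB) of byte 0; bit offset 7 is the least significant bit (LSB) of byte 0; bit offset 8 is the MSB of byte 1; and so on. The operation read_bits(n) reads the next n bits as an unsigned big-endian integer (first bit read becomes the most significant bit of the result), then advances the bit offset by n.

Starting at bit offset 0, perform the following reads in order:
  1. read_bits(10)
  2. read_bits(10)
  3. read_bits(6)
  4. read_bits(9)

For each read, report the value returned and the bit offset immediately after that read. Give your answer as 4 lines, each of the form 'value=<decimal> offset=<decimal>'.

Answer: value=781 offset=10
value=979 offset=20
value=35 offset=26
value=230 offset=35

Derivation:
Read 1: bits[0:10] width=10 -> value=781 (bin 1100001101); offset now 10 = byte 1 bit 2; 30 bits remain
Read 2: bits[10:20] width=10 -> value=979 (bin 1111010011); offset now 20 = byte 2 bit 4; 20 bits remain
Read 3: bits[20:26] width=6 -> value=35 (bin 100011); offset now 26 = byte 3 bit 2; 14 bits remain
Read 4: bits[26:35] width=9 -> value=230 (bin 011100110); offset now 35 = byte 4 bit 3; 5 bits remain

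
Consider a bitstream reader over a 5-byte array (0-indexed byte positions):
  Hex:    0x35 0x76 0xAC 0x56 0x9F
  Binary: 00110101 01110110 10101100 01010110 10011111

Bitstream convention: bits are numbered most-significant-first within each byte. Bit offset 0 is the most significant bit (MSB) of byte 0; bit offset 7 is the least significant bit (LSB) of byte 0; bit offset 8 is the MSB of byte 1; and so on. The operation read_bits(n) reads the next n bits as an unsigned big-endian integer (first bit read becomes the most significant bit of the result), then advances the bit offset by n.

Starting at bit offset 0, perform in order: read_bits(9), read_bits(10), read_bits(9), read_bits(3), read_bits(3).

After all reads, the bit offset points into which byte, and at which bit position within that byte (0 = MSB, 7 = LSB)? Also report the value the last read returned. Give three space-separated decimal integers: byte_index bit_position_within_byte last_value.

Answer: 4 2 2

Derivation:
Read 1: bits[0:9] width=9 -> value=106 (bin 001101010); offset now 9 = byte 1 bit 1; 31 bits remain
Read 2: bits[9:19] width=10 -> value=949 (bin 1110110101); offset now 19 = byte 2 bit 3; 21 bits remain
Read 3: bits[19:28] width=9 -> value=197 (bin 011000101); offset now 28 = byte 3 bit 4; 12 bits remain
Read 4: bits[28:31] width=3 -> value=3 (bin 011); offset now 31 = byte 3 bit 7; 9 bits remain
Read 5: bits[31:34] width=3 -> value=2 (bin 010); offset now 34 = byte 4 bit 2; 6 bits remain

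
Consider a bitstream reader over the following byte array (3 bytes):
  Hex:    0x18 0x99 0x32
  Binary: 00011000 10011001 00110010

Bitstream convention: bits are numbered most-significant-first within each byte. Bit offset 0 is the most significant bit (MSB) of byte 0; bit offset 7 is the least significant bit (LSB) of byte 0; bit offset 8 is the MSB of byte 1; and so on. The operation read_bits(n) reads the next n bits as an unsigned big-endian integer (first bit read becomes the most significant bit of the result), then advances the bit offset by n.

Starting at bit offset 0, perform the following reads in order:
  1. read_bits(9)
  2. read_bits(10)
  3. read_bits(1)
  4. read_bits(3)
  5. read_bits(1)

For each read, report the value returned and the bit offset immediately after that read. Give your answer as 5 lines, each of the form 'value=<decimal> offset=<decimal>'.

Answer: value=49 offset=9
value=201 offset=19
value=1 offset=20
value=1 offset=23
value=0 offset=24

Derivation:
Read 1: bits[0:9] width=9 -> value=49 (bin 000110001); offset now 9 = byte 1 bit 1; 15 bits remain
Read 2: bits[9:19] width=10 -> value=201 (bin 0011001001); offset now 19 = byte 2 bit 3; 5 bits remain
Read 3: bits[19:20] width=1 -> value=1 (bin 1); offset now 20 = byte 2 bit 4; 4 bits remain
Read 4: bits[20:23] width=3 -> value=1 (bin 001); offset now 23 = byte 2 bit 7; 1 bits remain
Read 5: bits[23:24] width=1 -> value=0 (bin 0); offset now 24 = byte 3 bit 0; 0 bits remain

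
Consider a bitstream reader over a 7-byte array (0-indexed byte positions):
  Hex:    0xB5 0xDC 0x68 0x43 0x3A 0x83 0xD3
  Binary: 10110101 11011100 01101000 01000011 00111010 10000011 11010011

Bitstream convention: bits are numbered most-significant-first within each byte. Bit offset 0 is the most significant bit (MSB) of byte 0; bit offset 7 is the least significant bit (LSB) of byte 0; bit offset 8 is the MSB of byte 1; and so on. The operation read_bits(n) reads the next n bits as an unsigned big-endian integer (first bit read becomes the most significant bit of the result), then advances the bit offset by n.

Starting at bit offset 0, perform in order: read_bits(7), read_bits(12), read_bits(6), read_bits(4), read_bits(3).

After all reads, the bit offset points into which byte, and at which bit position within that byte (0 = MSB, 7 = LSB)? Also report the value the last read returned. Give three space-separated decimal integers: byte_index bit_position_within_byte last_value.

Answer: 4 0 3

Derivation:
Read 1: bits[0:7] width=7 -> value=90 (bin 1011010); offset now 7 = byte 0 bit 7; 49 bits remain
Read 2: bits[7:19] width=12 -> value=3811 (bin 111011100011); offset now 19 = byte 2 bit 3; 37 bits remain
Read 3: bits[19:25] width=6 -> value=16 (bin 010000); offset now 25 = byte 3 bit 1; 31 bits remain
Read 4: bits[25:29] width=4 -> value=8 (bin 1000); offset now 29 = byte 3 bit 5; 27 bits remain
Read 5: bits[29:32] width=3 -> value=3 (bin 011); offset now 32 = byte 4 bit 0; 24 bits remain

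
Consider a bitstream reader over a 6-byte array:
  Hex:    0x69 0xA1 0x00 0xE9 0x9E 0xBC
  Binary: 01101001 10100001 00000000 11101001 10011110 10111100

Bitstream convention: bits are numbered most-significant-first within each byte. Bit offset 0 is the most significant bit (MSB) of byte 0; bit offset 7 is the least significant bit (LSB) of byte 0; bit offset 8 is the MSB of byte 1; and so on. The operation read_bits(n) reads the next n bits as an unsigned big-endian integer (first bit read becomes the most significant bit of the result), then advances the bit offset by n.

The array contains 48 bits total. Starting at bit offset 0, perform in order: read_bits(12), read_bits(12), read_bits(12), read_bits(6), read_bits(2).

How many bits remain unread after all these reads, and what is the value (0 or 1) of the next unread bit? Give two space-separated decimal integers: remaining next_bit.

Answer: 4 1

Derivation:
Read 1: bits[0:12] width=12 -> value=1690 (bin 011010011010); offset now 12 = byte 1 bit 4; 36 bits remain
Read 2: bits[12:24] width=12 -> value=256 (bin 000100000000); offset now 24 = byte 3 bit 0; 24 bits remain
Read 3: bits[24:36] width=12 -> value=3737 (bin 111010011001); offset now 36 = byte 4 bit 4; 12 bits remain
Read 4: bits[36:42] width=6 -> value=58 (bin 111010); offset now 42 = byte 5 bit 2; 6 bits remain
Read 5: bits[42:44] width=2 -> value=3 (bin 11); offset now 44 = byte 5 bit 4; 4 bits remain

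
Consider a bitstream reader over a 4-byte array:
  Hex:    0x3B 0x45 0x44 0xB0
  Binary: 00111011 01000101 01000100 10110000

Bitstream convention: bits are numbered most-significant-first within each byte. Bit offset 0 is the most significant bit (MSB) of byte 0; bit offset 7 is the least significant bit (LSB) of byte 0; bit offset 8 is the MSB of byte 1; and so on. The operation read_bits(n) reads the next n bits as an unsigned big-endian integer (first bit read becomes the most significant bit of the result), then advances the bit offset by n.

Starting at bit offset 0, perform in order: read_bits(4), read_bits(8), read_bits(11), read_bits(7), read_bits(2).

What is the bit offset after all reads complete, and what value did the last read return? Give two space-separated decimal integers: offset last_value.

Read 1: bits[0:4] width=4 -> value=3 (bin 0011); offset now 4 = byte 0 bit 4; 28 bits remain
Read 2: bits[4:12] width=8 -> value=180 (bin 10110100); offset now 12 = byte 1 bit 4; 20 bits remain
Read 3: bits[12:23] width=11 -> value=674 (bin 01010100010); offset now 23 = byte 2 bit 7; 9 bits remain
Read 4: bits[23:30] width=7 -> value=44 (bin 0101100); offset now 30 = byte 3 bit 6; 2 bits remain
Read 5: bits[30:32] width=2 -> value=0 (bin 00); offset now 32 = byte 4 bit 0; 0 bits remain

Answer: 32 0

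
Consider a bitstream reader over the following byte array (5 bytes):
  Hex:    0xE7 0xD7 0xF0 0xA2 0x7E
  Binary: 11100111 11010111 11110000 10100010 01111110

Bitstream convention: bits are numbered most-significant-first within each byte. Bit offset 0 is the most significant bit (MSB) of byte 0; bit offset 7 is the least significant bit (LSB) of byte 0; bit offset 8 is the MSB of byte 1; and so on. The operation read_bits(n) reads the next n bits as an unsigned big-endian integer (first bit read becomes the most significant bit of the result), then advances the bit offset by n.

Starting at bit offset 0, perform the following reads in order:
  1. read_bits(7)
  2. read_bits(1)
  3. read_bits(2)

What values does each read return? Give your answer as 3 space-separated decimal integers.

Read 1: bits[0:7] width=7 -> value=115 (bin 1110011); offset now 7 = byte 0 bit 7; 33 bits remain
Read 2: bits[7:8] width=1 -> value=1 (bin 1); offset now 8 = byte 1 bit 0; 32 bits remain
Read 3: bits[8:10] width=2 -> value=3 (bin 11); offset now 10 = byte 1 bit 2; 30 bits remain

Answer: 115 1 3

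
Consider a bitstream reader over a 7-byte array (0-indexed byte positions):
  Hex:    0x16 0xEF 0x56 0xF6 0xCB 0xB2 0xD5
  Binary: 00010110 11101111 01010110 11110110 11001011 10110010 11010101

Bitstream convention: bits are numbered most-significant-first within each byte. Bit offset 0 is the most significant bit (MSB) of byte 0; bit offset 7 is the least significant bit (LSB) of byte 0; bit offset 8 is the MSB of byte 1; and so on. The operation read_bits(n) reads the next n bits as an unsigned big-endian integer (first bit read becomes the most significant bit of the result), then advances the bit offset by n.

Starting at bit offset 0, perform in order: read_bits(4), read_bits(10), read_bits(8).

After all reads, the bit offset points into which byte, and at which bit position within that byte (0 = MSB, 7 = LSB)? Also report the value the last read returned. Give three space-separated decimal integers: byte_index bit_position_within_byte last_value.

Answer: 2 6 213

Derivation:
Read 1: bits[0:4] width=4 -> value=1 (bin 0001); offset now 4 = byte 0 bit 4; 52 bits remain
Read 2: bits[4:14] width=10 -> value=443 (bin 0110111011); offset now 14 = byte 1 bit 6; 42 bits remain
Read 3: bits[14:22] width=8 -> value=213 (bin 11010101); offset now 22 = byte 2 bit 6; 34 bits remain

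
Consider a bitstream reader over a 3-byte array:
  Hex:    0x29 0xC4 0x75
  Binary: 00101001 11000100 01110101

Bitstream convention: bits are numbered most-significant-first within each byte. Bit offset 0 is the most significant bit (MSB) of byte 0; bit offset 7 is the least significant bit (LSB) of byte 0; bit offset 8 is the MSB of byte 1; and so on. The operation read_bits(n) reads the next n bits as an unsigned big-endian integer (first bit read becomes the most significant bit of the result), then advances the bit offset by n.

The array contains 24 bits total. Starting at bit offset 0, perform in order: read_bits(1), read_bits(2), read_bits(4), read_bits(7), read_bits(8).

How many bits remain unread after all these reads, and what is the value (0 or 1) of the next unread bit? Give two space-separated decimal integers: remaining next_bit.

Answer: 2 0

Derivation:
Read 1: bits[0:1] width=1 -> value=0 (bin 0); offset now 1 = byte 0 bit 1; 23 bits remain
Read 2: bits[1:3] width=2 -> value=1 (bin 01); offset now 3 = byte 0 bit 3; 21 bits remain
Read 3: bits[3:7] width=4 -> value=4 (bin 0100); offset now 7 = byte 0 bit 7; 17 bits remain
Read 4: bits[7:14] width=7 -> value=113 (bin 1110001); offset now 14 = byte 1 bit 6; 10 bits remain
Read 5: bits[14:22] width=8 -> value=29 (bin 00011101); offset now 22 = byte 2 bit 6; 2 bits remain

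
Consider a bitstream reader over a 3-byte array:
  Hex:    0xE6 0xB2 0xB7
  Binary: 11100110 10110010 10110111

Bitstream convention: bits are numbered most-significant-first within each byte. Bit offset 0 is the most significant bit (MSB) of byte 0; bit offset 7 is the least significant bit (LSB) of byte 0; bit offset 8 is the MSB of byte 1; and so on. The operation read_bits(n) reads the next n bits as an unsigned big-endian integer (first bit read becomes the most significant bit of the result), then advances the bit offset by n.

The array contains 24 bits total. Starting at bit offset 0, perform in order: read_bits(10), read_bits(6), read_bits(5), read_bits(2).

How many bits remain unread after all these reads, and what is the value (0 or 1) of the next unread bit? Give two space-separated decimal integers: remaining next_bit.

Answer: 1 1

Derivation:
Read 1: bits[0:10] width=10 -> value=922 (bin 1110011010); offset now 10 = byte 1 bit 2; 14 bits remain
Read 2: bits[10:16] width=6 -> value=50 (bin 110010); offset now 16 = byte 2 bit 0; 8 bits remain
Read 3: bits[16:21] width=5 -> value=22 (bin 10110); offset now 21 = byte 2 bit 5; 3 bits remain
Read 4: bits[21:23] width=2 -> value=3 (bin 11); offset now 23 = byte 2 bit 7; 1 bits remain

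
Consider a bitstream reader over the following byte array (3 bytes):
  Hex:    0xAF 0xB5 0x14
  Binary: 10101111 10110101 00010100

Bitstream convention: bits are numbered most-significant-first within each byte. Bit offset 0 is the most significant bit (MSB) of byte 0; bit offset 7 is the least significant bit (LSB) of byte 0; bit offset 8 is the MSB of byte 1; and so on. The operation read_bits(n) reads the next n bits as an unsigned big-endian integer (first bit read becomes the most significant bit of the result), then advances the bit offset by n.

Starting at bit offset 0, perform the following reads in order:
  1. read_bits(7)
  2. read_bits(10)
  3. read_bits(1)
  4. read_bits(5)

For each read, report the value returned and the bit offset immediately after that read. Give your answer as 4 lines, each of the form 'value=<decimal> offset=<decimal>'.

Answer: value=87 offset=7
value=874 offset=17
value=0 offset=18
value=10 offset=23

Derivation:
Read 1: bits[0:7] width=7 -> value=87 (bin 1010111); offset now 7 = byte 0 bit 7; 17 bits remain
Read 2: bits[7:17] width=10 -> value=874 (bin 1101101010); offset now 17 = byte 2 bit 1; 7 bits remain
Read 3: bits[17:18] width=1 -> value=0 (bin 0); offset now 18 = byte 2 bit 2; 6 bits remain
Read 4: bits[18:23] width=5 -> value=10 (bin 01010); offset now 23 = byte 2 bit 7; 1 bits remain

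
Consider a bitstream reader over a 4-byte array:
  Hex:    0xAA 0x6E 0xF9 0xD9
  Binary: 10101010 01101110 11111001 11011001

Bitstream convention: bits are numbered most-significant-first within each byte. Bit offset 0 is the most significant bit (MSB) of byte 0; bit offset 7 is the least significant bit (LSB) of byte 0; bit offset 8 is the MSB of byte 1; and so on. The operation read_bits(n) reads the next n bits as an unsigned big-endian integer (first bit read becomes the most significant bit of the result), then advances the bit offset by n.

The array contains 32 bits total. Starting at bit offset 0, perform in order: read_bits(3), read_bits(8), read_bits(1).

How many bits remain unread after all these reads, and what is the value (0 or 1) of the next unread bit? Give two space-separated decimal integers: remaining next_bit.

Read 1: bits[0:3] width=3 -> value=5 (bin 101); offset now 3 = byte 0 bit 3; 29 bits remain
Read 2: bits[3:11] width=8 -> value=83 (bin 01010011); offset now 11 = byte 1 bit 3; 21 bits remain
Read 3: bits[11:12] width=1 -> value=0 (bin 0); offset now 12 = byte 1 bit 4; 20 bits remain

Answer: 20 1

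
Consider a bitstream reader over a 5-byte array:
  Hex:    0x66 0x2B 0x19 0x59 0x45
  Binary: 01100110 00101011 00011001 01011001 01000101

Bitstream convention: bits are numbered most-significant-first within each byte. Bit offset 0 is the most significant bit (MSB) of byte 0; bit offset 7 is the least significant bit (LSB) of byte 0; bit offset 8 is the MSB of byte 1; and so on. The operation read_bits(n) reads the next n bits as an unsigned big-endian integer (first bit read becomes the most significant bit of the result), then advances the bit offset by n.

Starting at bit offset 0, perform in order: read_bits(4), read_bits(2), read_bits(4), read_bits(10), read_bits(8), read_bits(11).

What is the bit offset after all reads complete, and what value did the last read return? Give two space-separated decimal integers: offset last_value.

Read 1: bits[0:4] width=4 -> value=6 (bin 0110); offset now 4 = byte 0 bit 4; 36 bits remain
Read 2: bits[4:6] width=2 -> value=1 (bin 01); offset now 6 = byte 0 bit 6; 34 bits remain
Read 3: bits[6:10] width=4 -> value=8 (bin 1000); offset now 10 = byte 1 bit 2; 30 bits remain
Read 4: bits[10:20] width=10 -> value=689 (bin 1010110001); offset now 20 = byte 2 bit 4; 20 bits remain
Read 5: bits[20:28] width=8 -> value=149 (bin 10010101); offset now 28 = byte 3 bit 4; 12 bits remain
Read 6: bits[28:39] width=11 -> value=1186 (bin 10010100010); offset now 39 = byte 4 bit 7; 1 bits remain

Answer: 39 1186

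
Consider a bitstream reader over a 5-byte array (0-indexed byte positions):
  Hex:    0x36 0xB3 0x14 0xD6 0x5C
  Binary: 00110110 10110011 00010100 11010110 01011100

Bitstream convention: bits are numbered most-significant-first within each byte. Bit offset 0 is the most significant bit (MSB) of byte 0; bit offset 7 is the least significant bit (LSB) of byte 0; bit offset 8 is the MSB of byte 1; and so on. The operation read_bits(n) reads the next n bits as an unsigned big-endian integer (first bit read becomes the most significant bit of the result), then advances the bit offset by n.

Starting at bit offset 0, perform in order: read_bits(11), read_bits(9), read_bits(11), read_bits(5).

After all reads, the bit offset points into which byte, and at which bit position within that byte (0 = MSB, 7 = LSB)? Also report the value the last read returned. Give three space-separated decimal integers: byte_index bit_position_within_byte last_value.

Read 1: bits[0:11] width=11 -> value=437 (bin 00110110101); offset now 11 = byte 1 bit 3; 29 bits remain
Read 2: bits[11:20] width=9 -> value=305 (bin 100110001); offset now 20 = byte 2 bit 4; 20 bits remain
Read 3: bits[20:31] width=11 -> value=619 (bin 01001101011); offset now 31 = byte 3 bit 7; 9 bits remain
Read 4: bits[31:36] width=5 -> value=5 (bin 00101); offset now 36 = byte 4 bit 4; 4 bits remain

Answer: 4 4 5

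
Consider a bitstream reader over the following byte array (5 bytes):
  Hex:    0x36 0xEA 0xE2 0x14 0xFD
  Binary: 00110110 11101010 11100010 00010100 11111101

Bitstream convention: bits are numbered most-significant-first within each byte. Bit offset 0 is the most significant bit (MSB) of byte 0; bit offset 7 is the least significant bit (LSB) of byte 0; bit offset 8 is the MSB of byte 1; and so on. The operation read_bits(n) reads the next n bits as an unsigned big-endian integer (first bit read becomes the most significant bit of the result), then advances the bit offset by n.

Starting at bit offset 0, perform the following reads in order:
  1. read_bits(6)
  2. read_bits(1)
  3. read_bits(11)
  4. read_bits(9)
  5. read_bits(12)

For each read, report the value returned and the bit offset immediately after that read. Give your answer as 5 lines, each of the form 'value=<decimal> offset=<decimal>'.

Answer: value=13 offset=6
value=1 offset=7
value=939 offset=18
value=272 offset=27
value=2686 offset=39

Derivation:
Read 1: bits[0:6] width=6 -> value=13 (bin 001101); offset now 6 = byte 0 bit 6; 34 bits remain
Read 2: bits[6:7] width=1 -> value=1 (bin 1); offset now 7 = byte 0 bit 7; 33 bits remain
Read 3: bits[7:18] width=11 -> value=939 (bin 01110101011); offset now 18 = byte 2 bit 2; 22 bits remain
Read 4: bits[18:27] width=9 -> value=272 (bin 100010000); offset now 27 = byte 3 bit 3; 13 bits remain
Read 5: bits[27:39] width=12 -> value=2686 (bin 101001111110); offset now 39 = byte 4 bit 7; 1 bits remain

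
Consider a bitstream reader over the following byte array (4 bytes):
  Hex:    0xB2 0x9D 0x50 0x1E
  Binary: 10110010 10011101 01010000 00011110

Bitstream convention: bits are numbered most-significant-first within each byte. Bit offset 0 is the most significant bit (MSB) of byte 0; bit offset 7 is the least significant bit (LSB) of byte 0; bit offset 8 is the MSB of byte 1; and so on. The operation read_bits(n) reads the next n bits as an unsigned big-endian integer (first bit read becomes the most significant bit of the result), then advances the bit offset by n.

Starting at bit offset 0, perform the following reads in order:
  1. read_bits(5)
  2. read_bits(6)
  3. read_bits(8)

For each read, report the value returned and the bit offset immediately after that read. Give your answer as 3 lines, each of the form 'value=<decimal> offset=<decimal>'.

Read 1: bits[0:5] width=5 -> value=22 (bin 10110); offset now 5 = byte 0 bit 5; 27 bits remain
Read 2: bits[5:11] width=6 -> value=20 (bin 010100); offset now 11 = byte 1 bit 3; 21 bits remain
Read 3: bits[11:19] width=8 -> value=234 (bin 11101010); offset now 19 = byte 2 bit 3; 13 bits remain

Answer: value=22 offset=5
value=20 offset=11
value=234 offset=19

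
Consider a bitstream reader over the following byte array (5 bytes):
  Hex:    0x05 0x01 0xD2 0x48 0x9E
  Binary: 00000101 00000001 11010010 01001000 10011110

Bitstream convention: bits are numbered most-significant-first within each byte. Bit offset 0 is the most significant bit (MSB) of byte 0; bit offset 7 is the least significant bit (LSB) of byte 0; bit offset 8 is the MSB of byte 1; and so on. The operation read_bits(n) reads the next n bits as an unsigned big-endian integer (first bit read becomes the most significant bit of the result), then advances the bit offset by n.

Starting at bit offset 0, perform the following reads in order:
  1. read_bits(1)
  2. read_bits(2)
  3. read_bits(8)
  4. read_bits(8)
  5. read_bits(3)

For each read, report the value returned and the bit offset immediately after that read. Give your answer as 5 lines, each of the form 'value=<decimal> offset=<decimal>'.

Answer: value=0 offset=1
value=0 offset=3
value=40 offset=11
value=14 offset=19
value=4 offset=22

Derivation:
Read 1: bits[0:1] width=1 -> value=0 (bin 0); offset now 1 = byte 0 bit 1; 39 bits remain
Read 2: bits[1:3] width=2 -> value=0 (bin 00); offset now 3 = byte 0 bit 3; 37 bits remain
Read 3: bits[3:11] width=8 -> value=40 (bin 00101000); offset now 11 = byte 1 bit 3; 29 bits remain
Read 4: bits[11:19] width=8 -> value=14 (bin 00001110); offset now 19 = byte 2 bit 3; 21 bits remain
Read 5: bits[19:22] width=3 -> value=4 (bin 100); offset now 22 = byte 2 bit 6; 18 bits remain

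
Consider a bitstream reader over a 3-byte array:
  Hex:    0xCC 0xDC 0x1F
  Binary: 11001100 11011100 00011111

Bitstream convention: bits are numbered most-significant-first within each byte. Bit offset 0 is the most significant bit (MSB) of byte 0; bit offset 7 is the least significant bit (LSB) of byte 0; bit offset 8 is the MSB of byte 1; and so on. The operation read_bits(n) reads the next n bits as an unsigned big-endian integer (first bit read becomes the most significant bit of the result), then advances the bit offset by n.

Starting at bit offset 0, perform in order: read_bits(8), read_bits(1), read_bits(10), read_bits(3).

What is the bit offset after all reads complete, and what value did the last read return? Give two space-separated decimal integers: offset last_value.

Read 1: bits[0:8] width=8 -> value=204 (bin 11001100); offset now 8 = byte 1 bit 0; 16 bits remain
Read 2: bits[8:9] width=1 -> value=1 (bin 1); offset now 9 = byte 1 bit 1; 15 bits remain
Read 3: bits[9:19] width=10 -> value=736 (bin 1011100000); offset now 19 = byte 2 bit 3; 5 bits remain
Read 4: bits[19:22] width=3 -> value=7 (bin 111); offset now 22 = byte 2 bit 6; 2 bits remain

Answer: 22 7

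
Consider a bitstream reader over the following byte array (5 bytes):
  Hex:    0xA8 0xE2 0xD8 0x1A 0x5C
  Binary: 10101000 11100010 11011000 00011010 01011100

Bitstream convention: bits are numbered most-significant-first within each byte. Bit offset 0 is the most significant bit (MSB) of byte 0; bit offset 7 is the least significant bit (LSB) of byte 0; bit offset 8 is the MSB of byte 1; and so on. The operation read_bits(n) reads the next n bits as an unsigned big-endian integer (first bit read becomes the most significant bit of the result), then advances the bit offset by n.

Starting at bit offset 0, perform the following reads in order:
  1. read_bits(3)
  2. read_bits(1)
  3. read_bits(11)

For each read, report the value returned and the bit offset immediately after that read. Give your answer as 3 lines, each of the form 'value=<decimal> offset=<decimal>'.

Read 1: bits[0:3] width=3 -> value=5 (bin 101); offset now 3 = byte 0 bit 3; 37 bits remain
Read 2: bits[3:4] width=1 -> value=0 (bin 0); offset now 4 = byte 0 bit 4; 36 bits remain
Read 3: bits[4:15] width=11 -> value=1137 (bin 10001110001); offset now 15 = byte 1 bit 7; 25 bits remain

Answer: value=5 offset=3
value=0 offset=4
value=1137 offset=15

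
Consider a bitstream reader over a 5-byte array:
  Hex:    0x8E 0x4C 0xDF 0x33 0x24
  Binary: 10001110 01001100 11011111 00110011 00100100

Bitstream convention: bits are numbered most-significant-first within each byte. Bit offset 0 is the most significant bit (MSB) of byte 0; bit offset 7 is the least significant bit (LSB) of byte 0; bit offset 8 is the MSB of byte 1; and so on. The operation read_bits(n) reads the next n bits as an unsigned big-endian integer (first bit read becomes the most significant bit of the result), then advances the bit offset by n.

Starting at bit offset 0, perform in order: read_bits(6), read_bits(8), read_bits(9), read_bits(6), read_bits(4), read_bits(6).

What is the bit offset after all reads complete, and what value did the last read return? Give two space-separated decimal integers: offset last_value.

Answer: 39 18

Derivation:
Read 1: bits[0:6] width=6 -> value=35 (bin 100011); offset now 6 = byte 0 bit 6; 34 bits remain
Read 2: bits[6:14] width=8 -> value=147 (bin 10010011); offset now 14 = byte 1 bit 6; 26 bits remain
Read 3: bits[14:23] width=9 -> value=111 (bin 001101111); offset now 23 = byte 2 bit 7; 17 bits remain
Read 4: bits[23:29] width=6 -> value=38 (bin 100110); offset now 29 = byte 3 bit 5; 11 bits remain
Read 5: bits[29:33] width=4 -> value=6 (bin 0110); offset now 33 = byte 4 bit 1; 7 bits remain
Read 6: bits[33:39] width=6 -> value=18 (bin 010010); offset now 39 = byte 4 bit 7; 1 bits remain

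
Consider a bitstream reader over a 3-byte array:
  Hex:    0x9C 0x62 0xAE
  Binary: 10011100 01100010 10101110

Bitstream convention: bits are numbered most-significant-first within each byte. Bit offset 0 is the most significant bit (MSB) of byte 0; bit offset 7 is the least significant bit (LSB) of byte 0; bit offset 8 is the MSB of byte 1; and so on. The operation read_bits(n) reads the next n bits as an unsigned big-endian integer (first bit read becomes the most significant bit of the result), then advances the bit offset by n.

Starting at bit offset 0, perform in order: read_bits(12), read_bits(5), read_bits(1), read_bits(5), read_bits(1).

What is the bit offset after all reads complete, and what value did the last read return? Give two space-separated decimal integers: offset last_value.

Answer: 24 0

Derivation:
Read 1: bits[0:12] width=12 -> value=2502 (bin 100111000110); offset now 12 = byte 1 bit 4; 12 bits remain
Read 2: bits[12:17] width=5 -> value=5 (bin 00101); offset now 17 = byte 2 bit 1; 7 bits remain
Read 3: bits[17:18] width=1 -> value=0 (bin 0); offset now 18 = byte 2 bit 2; 6 bits remain
Read 4: bits[18:23] width=5 -> value=23 (bin 10111); offset now 23 = byte 2 bit 7; 1 bits remain
Read 5: bits[23:24] width=1 -> value=0 (bin 0); offset now 24 = byte 3 bit 0; 0 bits remain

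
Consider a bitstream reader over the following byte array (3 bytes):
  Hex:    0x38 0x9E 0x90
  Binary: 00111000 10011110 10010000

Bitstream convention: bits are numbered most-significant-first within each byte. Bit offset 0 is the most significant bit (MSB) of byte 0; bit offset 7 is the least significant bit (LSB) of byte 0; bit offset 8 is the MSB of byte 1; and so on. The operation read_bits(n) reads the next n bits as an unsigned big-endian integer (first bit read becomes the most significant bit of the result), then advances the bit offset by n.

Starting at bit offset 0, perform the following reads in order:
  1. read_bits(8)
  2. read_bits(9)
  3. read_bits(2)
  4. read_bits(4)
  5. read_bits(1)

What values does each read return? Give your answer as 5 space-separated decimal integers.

Answer: 56 317 0 8 0

Derivation:
Read 1: bits[0:8] width=8 -> value=56 (bin 00111000); offset now 8 = byte 1 bit 0; 16 bits remain
Read 2: bits[8:17] width=9 -> value=317 (bin 100111101); offset now 17 = byte 2 bit 1; 7 bits remain
Read 3: bits[17:19] width=2 -> value=0 (bin 00); offset now 19 = byte 2 bit 3; 5 bits remain
Read 4: bits[19:23] width=4 -> value=8 (bin 1000); offset now 23 = byte 2 bit 7; 1 bits remain
Read 5: bits[23:24] width=1 -> value=0 (bin 0); offset now 24 = byte 3 bit 0; 0 bits remain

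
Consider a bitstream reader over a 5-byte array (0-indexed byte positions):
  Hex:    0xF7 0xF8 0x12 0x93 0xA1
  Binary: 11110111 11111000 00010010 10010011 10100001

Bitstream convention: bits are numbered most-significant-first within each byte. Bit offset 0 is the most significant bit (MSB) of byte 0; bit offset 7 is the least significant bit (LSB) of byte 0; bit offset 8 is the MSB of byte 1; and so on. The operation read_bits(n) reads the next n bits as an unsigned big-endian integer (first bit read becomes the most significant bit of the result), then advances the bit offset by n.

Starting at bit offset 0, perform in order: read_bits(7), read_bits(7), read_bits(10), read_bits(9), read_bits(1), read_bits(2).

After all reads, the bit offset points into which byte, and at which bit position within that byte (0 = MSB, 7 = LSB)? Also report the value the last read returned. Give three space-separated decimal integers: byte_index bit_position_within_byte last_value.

Read 1: bits[0:7] width=7 -> value=123 (bin 1111011); offset now 7 = byte 0 bit 7; 33 bits remain
Read 2: bits[7:14] width=7 -> value=126 (bin 1111110); offset now 14 = byte 1 bit 6; 26 bits remain
Read 3: bits[14:24] width=10 -> value=18 (bin 0000010010); offset now 24 = byte 3 bit 0; 16 bits remain
Read 4: bits[24:33] width=9 -> value=295 (bin 100100111); offset now 33 = byte 4 bit 1; 7 bits remain
Read 5: bits[33:34] width=1 -> value=0 (bin 0); offset now 34 = byte 4 bit 2; 6 bits remain
Read 6: bits[34:36] width=2 -> value=2 (bin 10); offset now 36 = byte 4 bit 4; 4 bits remain

Answer: 4 4 2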